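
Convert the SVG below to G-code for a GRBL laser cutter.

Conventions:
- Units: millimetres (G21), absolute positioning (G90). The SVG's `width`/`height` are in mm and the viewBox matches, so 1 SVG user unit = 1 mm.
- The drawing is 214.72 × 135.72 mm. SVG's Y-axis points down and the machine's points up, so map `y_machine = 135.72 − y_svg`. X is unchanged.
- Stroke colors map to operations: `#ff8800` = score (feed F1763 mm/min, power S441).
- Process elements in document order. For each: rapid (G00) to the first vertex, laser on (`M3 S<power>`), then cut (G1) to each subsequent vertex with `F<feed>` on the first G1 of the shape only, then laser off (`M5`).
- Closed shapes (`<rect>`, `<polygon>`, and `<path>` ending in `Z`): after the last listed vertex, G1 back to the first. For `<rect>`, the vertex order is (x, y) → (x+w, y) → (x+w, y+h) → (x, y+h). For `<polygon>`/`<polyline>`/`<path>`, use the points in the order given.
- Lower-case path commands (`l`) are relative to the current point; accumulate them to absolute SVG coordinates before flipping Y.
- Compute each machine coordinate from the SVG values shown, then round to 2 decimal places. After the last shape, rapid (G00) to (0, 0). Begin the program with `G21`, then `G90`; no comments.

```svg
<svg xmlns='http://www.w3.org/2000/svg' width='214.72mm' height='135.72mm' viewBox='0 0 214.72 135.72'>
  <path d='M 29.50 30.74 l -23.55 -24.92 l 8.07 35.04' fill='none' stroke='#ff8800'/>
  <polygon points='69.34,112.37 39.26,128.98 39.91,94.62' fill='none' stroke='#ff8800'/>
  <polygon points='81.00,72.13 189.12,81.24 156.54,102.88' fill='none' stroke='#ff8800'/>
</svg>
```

Since the viewBox matches the mm dimensions, user units are millimetres directly. The only transform is the Y-flip y_m = 135.72 − y_svg.

Shape 1 is a open polyline drawn with `<path>`. Its stroke #ff8800 means score at S441, F1763. After flipping Y the toolpath is (29.50,104.98) → (5.95,129.90) → (14.02,94.86).

Shape 2 is a regular polygon drawn with `<polygon>`. Its stroke #ff8800 means score at S441, F1763. After flipping Y the toolpath is (69.34,23.35) → (39.26,6.74) → (39.91,41.10) → (69.34,23.35), returning to the start.

Shape 3 is a closed polygon drawn with `<polygon>`. Its stroke #ff8800 means score at S441, F1763. After flipping Y the toolpath is (81.00,63.59) → (189.12,54.48) → (156.54,32.84) → (81.00,63.59), returning to the start.

G21
G90
G00 X29.50 Y104.98
M3 S441
G1 X5.95 Y129.90 F1763
G1 X14.02 Y94.86
M5
G00 X69.34 Y23.35
M3 S441
G1 X39.26 Y6.74 F1763
G1 X39.91 Y41.10
G1 X69.34 Y23.35
M5
G00 X81.00 Y63.59
M3 S441
G1 X189.12 Y54.48 F1763
G1 X156.54 Y32.84
G1 X81.00 Y63.59
M5
G00 X0.00 Y0.00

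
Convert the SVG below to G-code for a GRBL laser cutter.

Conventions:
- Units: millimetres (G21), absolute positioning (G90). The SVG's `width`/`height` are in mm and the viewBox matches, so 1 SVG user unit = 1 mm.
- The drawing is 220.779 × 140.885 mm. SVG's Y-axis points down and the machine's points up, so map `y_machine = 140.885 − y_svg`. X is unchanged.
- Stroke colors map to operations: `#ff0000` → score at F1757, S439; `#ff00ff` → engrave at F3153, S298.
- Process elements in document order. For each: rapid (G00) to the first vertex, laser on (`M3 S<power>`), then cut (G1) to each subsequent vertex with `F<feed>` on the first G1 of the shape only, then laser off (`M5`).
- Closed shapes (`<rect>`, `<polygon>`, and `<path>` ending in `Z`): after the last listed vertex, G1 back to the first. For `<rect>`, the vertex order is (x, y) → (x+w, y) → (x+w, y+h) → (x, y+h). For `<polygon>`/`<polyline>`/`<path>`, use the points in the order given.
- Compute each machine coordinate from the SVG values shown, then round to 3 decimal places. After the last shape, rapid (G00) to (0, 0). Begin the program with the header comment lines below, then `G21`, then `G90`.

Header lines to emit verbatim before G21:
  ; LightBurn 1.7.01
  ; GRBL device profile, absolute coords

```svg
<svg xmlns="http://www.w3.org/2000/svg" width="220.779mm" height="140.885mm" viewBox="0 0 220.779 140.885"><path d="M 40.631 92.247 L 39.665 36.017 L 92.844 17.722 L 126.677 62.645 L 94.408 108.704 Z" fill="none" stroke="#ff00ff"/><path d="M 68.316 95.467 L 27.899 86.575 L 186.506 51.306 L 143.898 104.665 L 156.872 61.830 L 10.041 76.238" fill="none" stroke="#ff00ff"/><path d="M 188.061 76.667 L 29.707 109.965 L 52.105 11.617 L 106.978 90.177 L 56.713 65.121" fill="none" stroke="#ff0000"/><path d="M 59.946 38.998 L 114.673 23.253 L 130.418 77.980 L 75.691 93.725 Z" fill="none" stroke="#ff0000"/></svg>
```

; LightBurn 1.7.01
; GRBL device profile, absolute coords
G21
G90
G00 X40.631 Y48.638
M3 S298
G1 X39.665 Y104.868 F3153
G1 X92.844 Y123.163
G1 X126.677 Y78.240
G1 X94.408 Y32.181
G1 X40.631 Y48.638
M5
G00 X68.316 Y45.418
M3 S298
G1 X27.899 Y54.310 F3153
G1 X186.506 Y89.579
G1 X143.898 Y36.220
G1 X156.872 Y79.055
G1 X10.041 Y64.647
M5
G00 X188.061 Y64.218
M3 S439
G1 X29.707 Y30.920 F1757
G1 X52.105 Y129.268
G1 X106.978 Y50.708
G1 X56.713 Y75.764
M5
G00 X59.946 Y101.887
M3 S439
G1 X114.673 Y117.632 F1757
G1 X130.418 Y62.905
G1 X75.691 Y47.160
G1 X59.946 Y101.887
M5
G00 X0.000 Y0.000

Since the viewBox matches the mm dimensions, user units are millimetres directly. The only transform is the Y-flip y_m = 140.885 − y_svg.

Shape 1 is a regular polygon drawn with `<path>`. Its stroke #ff00ff means engrave at S298, F3153. After flipping Y the toolpath is (40.631,48.638) → (39.665,104.868) → (92.844,123.163) → (126.677,78.240) → (94.408,32.181) → (40.631,48.638), returning to the start.

Shape 2 is a open polyline drawn with `<path>`. Its stroke #ff00ff means engrave at S298, F3153. After flipping Y the toolpath is (68.316,45.418) → (27.899,54.310) → (186.506,89.579) → (143.898,36.220) → (156.872,79.055) → (10.041,64.647).

Shape 3 is a open polyline drawn with `<path>`. Its stroke #ff0000 means score at S439, F1757. After flipping Y the toolpath is (188.061,64.218) → (29.707,30.920) → (52.105,129.268) → (106.978,50.708) → (56.713,75.764).

Shape 4 is a regular polygon drawn with `<path>`. Its stroke #ff0000 means score at S439, F1757. After flipping Y the toolpath is (59.946,101.887) → (114.673,117.632) → (130.418,62.905) → (75.691,47.160) → (59.946,101.887), returning to the start.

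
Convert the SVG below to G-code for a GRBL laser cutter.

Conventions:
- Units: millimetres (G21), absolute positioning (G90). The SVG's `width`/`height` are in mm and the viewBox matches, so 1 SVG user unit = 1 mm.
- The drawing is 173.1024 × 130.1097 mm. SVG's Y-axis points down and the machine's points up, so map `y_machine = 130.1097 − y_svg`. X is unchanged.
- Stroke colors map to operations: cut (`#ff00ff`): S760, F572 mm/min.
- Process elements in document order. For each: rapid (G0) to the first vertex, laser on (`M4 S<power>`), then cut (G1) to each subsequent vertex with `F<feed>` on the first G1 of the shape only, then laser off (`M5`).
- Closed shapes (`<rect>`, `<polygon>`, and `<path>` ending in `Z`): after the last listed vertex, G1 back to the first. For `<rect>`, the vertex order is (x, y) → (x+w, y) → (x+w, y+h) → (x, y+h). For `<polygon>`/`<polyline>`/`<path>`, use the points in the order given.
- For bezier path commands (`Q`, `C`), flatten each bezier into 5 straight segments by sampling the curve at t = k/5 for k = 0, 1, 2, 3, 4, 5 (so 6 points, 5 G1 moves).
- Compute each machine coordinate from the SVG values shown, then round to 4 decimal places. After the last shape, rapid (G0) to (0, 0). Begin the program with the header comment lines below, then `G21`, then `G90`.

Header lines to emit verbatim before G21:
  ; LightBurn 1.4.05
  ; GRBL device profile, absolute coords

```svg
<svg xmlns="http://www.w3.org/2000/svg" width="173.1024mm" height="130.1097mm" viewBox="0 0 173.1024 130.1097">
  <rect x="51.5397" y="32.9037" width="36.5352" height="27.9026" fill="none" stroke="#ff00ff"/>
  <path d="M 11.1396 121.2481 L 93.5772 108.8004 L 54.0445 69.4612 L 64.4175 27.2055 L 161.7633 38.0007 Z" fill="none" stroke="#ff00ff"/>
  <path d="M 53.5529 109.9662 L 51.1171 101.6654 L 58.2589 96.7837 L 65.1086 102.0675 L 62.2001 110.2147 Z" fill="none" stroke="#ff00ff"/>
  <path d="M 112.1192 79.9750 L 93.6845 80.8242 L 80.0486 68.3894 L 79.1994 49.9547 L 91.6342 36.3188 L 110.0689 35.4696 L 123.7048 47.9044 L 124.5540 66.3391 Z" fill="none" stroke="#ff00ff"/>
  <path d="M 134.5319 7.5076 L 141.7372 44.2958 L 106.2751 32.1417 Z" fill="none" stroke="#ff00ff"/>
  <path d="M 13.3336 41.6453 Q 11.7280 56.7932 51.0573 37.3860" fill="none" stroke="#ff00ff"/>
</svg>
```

1 u = 1 mm; y_m = 130.1097 − y.

[1] `<rect>` rectangle, #ff00ff→cut S760 F572: (51.5397,97.2060) → (88.0749,97.2060) → (88.0749,69.3034) → (51.5397,69.3034) → (51.5397,97.2060) (closed)

[2] `<path>` closed polygon, #ff00ff→cut S760 F572: (11.1396,8.8616) → (93.5772,21.3093) → (54.0445,60.6485) → (64.4175,102.9042) → (161.7633,92.1090) → (11.1396,8.8616) (closed)

[3] `<path>` regular polygon, #ff00ff→cut S760 F572: (53.5529,20.1435) → (51.1171,28.4443) → (58.2589,33.3260) → (65.1086,28.0422) → (62.2001,19.8950) → (53.5529,20.1435) (closed)

[4] `<path>` regular polygon, #ff00ff→cut S760 F572: (112.1192,50.1347) → (93.6845,49.2855) → (80.0486,61.7203) → (79.1994,80.1550) → (91.6342,93.7909) → (110.0689,94.6401) → (123.7048,82.2053) → (124.5540,63.7706) → (112.1192,50.1347) (closed)

[5] `<path>` regular polygon, #ff00ff→cut S760 F572: (134.5319,122.6021) → (141.7372,85.8139) → (106.2751,97.9680) → (134.5319,122.6021) (closed)

[6] `<path>` quadratic bezier, #ff00ff→cut S760 F572: (13.3336,88.4644) → (14.3288,83.7874) → (18.5987,81.8749) → (26.1434,82.7268) → (36.9630,86.3430) → (51.0573,92.7237)

; LightBurn 1.4.05
; GRBL device profile, absolute coords
G21
G90
G0 X51.5397 Y97.2060
M4 S760
G1 X88.0749 Y97.2060 F572
G1 X88.0749 Y69.3034
G1 X51.5397 Y69.3034
G1 X51.5397 Y97.2060
M5
G0 X11.1396 Y8.8616
M4 S760
G1 X93.5772 Y21.3093 F572
G1 X54.0445 Y60.6485
G1 X64.4175 Y102.9042
G1 X161.7633 Y92.1090
G1 X11.1396 Y8.8616
M5
G0 X53.5529 Y20.1435
M4 S760
G1 X51.1171 Y28.4443 F572
G1 X58.2589 Y33.3260
G1 X65.1086 Y28.0422
G1 X62.2001 Y19.8950
G1 X53.5529 Y20.1435
M5
G0 X112.1192 Y50.1347
M4 S760
G1 X93.6845 Y49.2855 F572
G1 X80.0486 Y61.7203
G1 X79.1994 Y80.1550
G1 X91.6342 Y93.7909
G1 X110.0689 Y94.6401
G1 X123.7048 Y82.2053
G1 X124.5540 Y63.7706
G1 X112.1192 Y50.1347
M5
G0 X134.5319 Y122.6021
M4 S760
G1 X141.7372 Y85.8139 F572
G1 X106.2751 Y97.9680
G1 X134.5319 Y122.6021
M5
G0 X13.3336 Y88.4644
M4 S760
G1 X14.3288 Y83.7874 F572
G1 X18.5987 Y81.8749
G1 X26.1434 Y82.7268
G1 X36.9630 Y86.3430
G1 X51.0573 Y92.7237
M5
G0 X0.0000 Y0.0000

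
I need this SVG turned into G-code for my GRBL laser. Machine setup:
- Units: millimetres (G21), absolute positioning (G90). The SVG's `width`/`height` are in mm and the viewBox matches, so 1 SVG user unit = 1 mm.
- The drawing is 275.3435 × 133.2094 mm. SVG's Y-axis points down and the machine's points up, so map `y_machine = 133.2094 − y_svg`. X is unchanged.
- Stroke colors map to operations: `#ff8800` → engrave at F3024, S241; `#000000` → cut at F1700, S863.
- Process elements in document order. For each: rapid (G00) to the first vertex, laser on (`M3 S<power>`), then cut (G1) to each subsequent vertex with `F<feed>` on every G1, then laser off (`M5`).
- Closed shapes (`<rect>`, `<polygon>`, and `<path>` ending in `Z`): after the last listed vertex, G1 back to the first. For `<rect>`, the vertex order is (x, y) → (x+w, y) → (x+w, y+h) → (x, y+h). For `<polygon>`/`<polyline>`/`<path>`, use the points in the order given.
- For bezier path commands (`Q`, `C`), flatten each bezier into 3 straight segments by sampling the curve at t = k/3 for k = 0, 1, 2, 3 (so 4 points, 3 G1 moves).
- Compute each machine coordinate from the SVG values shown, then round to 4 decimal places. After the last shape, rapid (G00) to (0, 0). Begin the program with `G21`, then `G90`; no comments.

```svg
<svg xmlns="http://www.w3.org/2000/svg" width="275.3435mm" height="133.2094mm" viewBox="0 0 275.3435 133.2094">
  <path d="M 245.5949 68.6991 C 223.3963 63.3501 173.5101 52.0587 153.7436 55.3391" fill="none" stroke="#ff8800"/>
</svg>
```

1 u = 1 mm; y_m = 133.2094 − y.

[1] `<path>` cubic bezier, #ff8800→engrave S241 F3024: (245.5949,64.5103) → (216.3081,71.0803) → (181.4090,77.0532) → (153.7436,77.8703)

G21
G90
G00 X245.5949 Y64.5103
M3 S241
G1 X216.3081 Y71.0803 F3024
G1 X181.4090 Y77.0532 F3024
G1 X153.7436 Y77.8703 F3024
M5
G00 X0.0000 Y0.0000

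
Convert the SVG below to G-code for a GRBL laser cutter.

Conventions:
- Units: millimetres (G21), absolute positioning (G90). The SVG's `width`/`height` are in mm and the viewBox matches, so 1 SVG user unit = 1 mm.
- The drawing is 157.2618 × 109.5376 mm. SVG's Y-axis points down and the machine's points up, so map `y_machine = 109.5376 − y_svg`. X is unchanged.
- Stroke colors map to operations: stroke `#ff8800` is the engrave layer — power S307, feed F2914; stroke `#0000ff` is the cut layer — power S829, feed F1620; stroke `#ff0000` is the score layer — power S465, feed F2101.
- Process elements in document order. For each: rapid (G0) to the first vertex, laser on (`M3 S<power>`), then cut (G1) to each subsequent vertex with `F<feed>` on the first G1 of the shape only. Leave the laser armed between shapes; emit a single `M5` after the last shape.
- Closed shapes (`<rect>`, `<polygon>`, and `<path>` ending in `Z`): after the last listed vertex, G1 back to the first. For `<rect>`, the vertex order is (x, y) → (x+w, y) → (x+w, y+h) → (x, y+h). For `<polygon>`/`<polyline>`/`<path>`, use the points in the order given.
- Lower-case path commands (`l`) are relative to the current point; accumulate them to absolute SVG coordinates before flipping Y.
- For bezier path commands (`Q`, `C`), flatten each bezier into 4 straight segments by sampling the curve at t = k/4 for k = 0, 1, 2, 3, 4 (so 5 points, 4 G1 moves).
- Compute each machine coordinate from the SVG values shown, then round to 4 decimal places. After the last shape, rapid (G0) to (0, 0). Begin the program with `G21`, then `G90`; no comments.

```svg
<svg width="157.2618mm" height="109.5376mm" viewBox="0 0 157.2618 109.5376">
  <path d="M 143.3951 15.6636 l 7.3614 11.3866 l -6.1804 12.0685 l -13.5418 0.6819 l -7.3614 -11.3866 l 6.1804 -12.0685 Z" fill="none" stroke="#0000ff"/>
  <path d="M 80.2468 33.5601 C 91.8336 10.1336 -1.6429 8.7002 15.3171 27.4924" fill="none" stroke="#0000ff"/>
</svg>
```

1 u = 1 mm; y_m = 109.5376 − y.

[1] `<path>` regular polygon, #0000ff→cut S829 F1620: (143.3951,93.8740) → (150.7565,82.4874) → (144.5761,70.4189) → (131.0343,69.7370) → (123.6729,81.1236) → (129.8533,93.1921) → (143.3951,93.8740) (closed)

[2] `<path>` cubic bezier, #0000ff→cut S829 F1620: (80.2468,75.9775) → (72.6047,89.4513) → (45.7670,94.8434) → (19.9368,92.3194) → (15.3171,82.0452)

G21
G90
G0 X143.3951 Y93.8740
M3 S829
G1 X150.7565 Y82.4874 F1620
G1 X144.5761 Y70.4189
G1 X131.0343 Y69.7370
G1 X123.6729 Y81.1236
G1 X129.8533 Y93.1921
G1 X143.3951 Y93.8740
G0 X80.2468 Y75.9775
M3 S829
G1 X72.6047 Y89.4513 F1620
G1 X45.7670 Y94.8434
G1 X19.9368 Y92.3194
G1 X15.3171 Y82.0452
M5
G0 X0.0000 Y0.0000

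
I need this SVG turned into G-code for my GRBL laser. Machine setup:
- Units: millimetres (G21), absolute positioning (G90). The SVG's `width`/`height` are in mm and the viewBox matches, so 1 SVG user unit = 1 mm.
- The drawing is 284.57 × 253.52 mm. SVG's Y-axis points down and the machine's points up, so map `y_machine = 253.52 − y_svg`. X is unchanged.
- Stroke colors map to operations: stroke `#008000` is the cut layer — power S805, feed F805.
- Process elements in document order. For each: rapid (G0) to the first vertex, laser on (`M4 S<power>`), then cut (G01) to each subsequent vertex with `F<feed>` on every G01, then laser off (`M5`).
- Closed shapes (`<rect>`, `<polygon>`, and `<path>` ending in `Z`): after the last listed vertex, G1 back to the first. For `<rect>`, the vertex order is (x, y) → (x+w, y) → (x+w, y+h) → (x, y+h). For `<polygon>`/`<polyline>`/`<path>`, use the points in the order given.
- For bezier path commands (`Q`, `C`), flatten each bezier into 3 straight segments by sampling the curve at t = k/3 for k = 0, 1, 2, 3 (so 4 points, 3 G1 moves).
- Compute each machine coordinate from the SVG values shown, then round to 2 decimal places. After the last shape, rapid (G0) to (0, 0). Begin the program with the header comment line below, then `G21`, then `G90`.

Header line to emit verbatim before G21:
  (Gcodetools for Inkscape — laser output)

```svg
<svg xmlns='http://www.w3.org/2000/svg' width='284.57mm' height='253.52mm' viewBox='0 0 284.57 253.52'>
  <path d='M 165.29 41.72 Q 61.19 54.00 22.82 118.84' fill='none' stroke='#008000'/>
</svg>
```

viewBox `0 0 284.57 253.52` with mm width/height → 1 unit = 1 mm. Flip: y_m = 253.52 − y_svg.

**Shape 1** — `<path>` quadratic bezier, stroke `#008000` → cut (S805, F805). Control points (SVG): P0=(165.29,41.72), P1=(61.19,54.00), P2=(22.82,118.84); sampled at t=k/3. Machine vertices: (165.29,211.80) → (103.19,197.77) → (55.70,172.07) → (22.82,134.68). Open path.

(Gcodetools for Inkscape — laser output)
G21
G90
G0 X165.29 Y211.80
M4 S805
G01 X103.19 Y197.77 F805
G01 X55.70 Y172.07 F805
G01 X22.82 Y134.68 F805
M5
G0 X0.00 Y0.00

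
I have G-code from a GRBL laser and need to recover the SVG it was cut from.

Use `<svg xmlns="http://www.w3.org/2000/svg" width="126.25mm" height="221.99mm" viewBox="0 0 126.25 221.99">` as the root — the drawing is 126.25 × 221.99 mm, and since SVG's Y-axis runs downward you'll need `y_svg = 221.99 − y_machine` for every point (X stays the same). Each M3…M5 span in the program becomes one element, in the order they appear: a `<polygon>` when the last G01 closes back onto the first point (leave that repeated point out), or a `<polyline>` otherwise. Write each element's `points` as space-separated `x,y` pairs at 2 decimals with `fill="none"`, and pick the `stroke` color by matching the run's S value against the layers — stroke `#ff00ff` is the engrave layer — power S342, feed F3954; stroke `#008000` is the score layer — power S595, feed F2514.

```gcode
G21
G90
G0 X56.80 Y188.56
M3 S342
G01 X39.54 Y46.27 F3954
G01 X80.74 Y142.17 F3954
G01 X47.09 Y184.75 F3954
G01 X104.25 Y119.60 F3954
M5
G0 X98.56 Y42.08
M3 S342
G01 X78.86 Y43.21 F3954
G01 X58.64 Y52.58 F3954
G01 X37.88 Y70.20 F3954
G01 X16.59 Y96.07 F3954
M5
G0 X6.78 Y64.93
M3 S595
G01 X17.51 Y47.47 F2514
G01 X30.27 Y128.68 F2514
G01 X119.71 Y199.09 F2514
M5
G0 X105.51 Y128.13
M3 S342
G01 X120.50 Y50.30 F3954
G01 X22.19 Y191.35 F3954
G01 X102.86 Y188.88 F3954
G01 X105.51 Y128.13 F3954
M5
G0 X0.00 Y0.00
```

Machine Y-up, SVG Y-down with viewBox height 221.99, so y_svg = 221.99 − y_machine; X carries over.

Run 1: power S342 maps to stroke `#ff00ff` (engrave). The run is open, so emit a `<polyline>` with points (Y-flipped): 56.80,33.43 39.54,175.72 80.74,79.82 47.09,37.24 104.25,102.39.

Run 2: the run's S342 means `#ff00ff` (engrave). The run is open, so emit a `<polyline>` with points (Y-flipped): 98.56,179.91 78.86,178.78 58.64,169.41 37.88,151.79 16.59,125.92.

Run 3: the run's S595 means `#008000` (score). The run is open, so emit a `<polyline>` with points (Y-flipped): 6.78,157.06 17.51,174.52 30.27,93.31 119.71,22.90.

Run 4: power S342 maps to stroke `#ff00ff` (engrave). The run returns to its start, so emit a `<polygon>` with points (Y-flipped): 105.51,93.86 120.50,171.69 22.19,30.64 102.86,33.11.

<svg xmlns="http://www.w3.org/2000/svg" width="126.25mm" height="221.99mm" viewBox="0 0 126.25 221.99">
  <polyline points="56.80,33.43 39.54,175.72 80.74,79.82 47.09,37.24 104.25,102.39" fill="none" stroke="#ff00ff"/>
  <polyline points="98.56,179.91 78.86,178.78 58.64,169.41 37.88,151.79 16.59,125.92" fill="none" stroke="#ff00ff"/>
  <polyline points="6.78,157.06 17.51,174.52 30.27,93.31 119.71,22.90" fill="none" stroke="#008000"/>
  <polygon points="105.51,93.86 120.50,171.69 22.19,30.64 102.86,33.11" fill="none" stroke="#ff00ff"/>
</svg>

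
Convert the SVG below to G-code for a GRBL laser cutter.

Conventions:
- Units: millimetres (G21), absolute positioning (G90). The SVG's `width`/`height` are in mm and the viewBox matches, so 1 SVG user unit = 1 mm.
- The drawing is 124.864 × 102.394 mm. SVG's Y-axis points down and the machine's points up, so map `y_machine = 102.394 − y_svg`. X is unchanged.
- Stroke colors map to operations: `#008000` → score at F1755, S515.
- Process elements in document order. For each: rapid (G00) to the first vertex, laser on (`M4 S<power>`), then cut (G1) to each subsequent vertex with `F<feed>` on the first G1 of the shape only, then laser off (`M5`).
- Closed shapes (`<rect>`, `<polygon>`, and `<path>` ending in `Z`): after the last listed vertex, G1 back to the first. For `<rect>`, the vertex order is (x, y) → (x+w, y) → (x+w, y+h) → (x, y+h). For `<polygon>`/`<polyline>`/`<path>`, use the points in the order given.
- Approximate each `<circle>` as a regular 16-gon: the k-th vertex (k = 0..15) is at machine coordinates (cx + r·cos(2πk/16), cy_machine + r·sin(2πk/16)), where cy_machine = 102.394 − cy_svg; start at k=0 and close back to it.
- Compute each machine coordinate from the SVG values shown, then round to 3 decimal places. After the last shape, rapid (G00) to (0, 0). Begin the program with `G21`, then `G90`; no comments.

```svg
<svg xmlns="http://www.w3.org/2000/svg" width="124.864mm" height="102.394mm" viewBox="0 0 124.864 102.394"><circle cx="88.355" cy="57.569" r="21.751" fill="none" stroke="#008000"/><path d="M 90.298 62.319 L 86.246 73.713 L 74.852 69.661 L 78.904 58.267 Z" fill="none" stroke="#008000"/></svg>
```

G21
G90
G00 X110.106 Y44.825
M4 S515
G1 X108.450 Y53.149 F1755
G1 X103.735 Y60.205
G1 X96.679 Y64.920
G1 X88.355 Y66.576
G1 X80.031 Y64.920
G1 X72.975 Y60.205
G1 X68.260 Y53.149
G1 X66.604 Y44.825
G1 X68.260 Y36.501
G1 X72.975 Y29.445
G1 X80.031 Y24.730
G1 X88.355 Y23.074
G1 X96.679 Y24.730
G1 X103.735 Y29.445
G1 X108.450 Y36.501
G1 X110.106 Y44.825
M5
G00 X90.298 Y40.075
M4 S515
G1 X86.246 Y28.681 F1755
G1 X74.852 Y32.733
G1 X78.904 Y44.127
G1 X90.298 Y40.075
M5
G00 X0.000 Y0.000

Since the viewBox matches the mm dimensions, user units are millimetres directly. The only transform is the Y-flip y_m = 102.394 − y_svg.

Shape 1 is a circle drawn with `<circle>`. Its stroke #008000 means score at S515, F1755. After flipping Y the toolpath is (110.106,44.825) → (108.450,53.149) → (103.735,60.205) → (96.679,64.920) → (88.355,66.576) → (80.031,64.920) → (72.975,60.205) → (68.260,53.149) → (66.604,44.825) → (68.260,36.501) → (72.975,29.445) → (80.031,24.730) → (88.355,23.074) → (96.679,24.730) → (103.735,29.445) → (108.450,36.501) → (110.106,44.825), returning to the start.

Shape 2 is a regular polygon drawn with `<path>`. Its stroke #008000 means score at S515, F1755. After flipping Y the toolpath is (90.298,40.075) → (86.246,28.681) → (74.852,32.733) → (78.904,44.127) → (90.298,40.075), returning to the start.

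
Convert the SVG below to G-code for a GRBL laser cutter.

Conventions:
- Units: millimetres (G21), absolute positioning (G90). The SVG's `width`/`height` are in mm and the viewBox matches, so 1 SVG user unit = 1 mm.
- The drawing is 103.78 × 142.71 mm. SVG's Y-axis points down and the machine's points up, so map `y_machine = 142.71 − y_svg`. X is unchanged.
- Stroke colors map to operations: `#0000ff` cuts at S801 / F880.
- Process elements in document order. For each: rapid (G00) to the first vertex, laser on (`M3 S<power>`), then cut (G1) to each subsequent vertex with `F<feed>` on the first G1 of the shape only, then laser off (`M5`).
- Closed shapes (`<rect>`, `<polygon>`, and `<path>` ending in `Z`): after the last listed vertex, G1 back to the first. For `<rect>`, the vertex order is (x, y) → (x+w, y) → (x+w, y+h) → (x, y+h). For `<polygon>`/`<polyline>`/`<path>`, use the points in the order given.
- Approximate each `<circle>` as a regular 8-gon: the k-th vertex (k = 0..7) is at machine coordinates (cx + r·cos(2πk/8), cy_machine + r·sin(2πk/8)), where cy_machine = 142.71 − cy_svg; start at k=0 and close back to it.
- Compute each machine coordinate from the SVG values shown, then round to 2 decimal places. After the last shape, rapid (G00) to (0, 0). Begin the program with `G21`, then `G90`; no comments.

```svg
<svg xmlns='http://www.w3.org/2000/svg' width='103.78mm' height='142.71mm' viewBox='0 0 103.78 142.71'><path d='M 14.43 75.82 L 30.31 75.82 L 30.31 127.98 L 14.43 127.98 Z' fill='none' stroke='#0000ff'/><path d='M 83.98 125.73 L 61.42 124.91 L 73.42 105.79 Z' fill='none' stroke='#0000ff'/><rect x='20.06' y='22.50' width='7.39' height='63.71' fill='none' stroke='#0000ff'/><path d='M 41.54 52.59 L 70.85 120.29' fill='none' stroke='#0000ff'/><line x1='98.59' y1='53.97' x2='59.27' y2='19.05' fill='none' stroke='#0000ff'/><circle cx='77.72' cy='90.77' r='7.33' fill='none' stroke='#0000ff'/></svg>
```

G21
G90
G00 X14.43 Y66.89
M3 S801
G1 X30.31 Y66.89 F880
G1 X30.31 Y14.73
G1 X14.43 Y14.73
G1 X14.43 Y66.89
M5
G00 X83.98 Y16.98
M3 S801
G1 X61.42 Y17.80 F880
G1 X73.42 Y36.92
G1 X83.98 Y16.98
M5
G00 X20.06 Y120.21
M3 S801
G1 X27.45 Y120.21 F880
G1 X27.45 Y56.50
G1 X20.06 Y56.50
G1 X20.06 Y120.21
M5
G00 X41.54 Y90.12
M3 S801
G1 X70.85 Y22.42 F880
M5
G00 X98.59 Y88.74
M3 S801
G1 X59.27 Y123.66 F880
M5
G00 X85.05 Y51.94
M3 S801
G1 X82.90 Y57.12 F880
G1 X77.72 Y59.27
G1 X72.54 Y57.12
G1 X70.39 Y51.94
G1 X72.54 Y46.76
G1 X77.72 Y44.61
G1 X82.90 Y46.76
G1 X85.05 Y51.94
M5
G00 X0.00 Y0.00

1 u = 1 mm; y_m = 142.71 − y.

[1] `<path>` rectangle, #0000ff→cut S801 F880: (14.43,66.89) → (30.31,66.89) → (30.31,14.73) → (14.43,14.73) → (14.43,66.89) (closed)

[2] `<path>` regular polygon, #0000ff→cut S801 F880: (83.98,16.98) → (61.42,17.80) → (73.42,36.92) → (83.98,16.98) (closed)

[3] `<rect>` rectangle, #0000ff→cut S801 F880: (20.06,120.21) → (27.45,120.21) → (27.45,56.50) → (20.06,56.50) → (20.06,120.21) (closed)

[4] `<path>` line segment, #0000ff→cut S801 F880: (41.54,90.12) → (70.85,22.42)

[5] `<line>` line segment, #0000ff→cut S801 F880: (98.59,88.74) → (59.27,123.66)

[6] `<circle>` circle, #0000ff→cut S801 F880: (85.05,51.94) → (82.90,57.12) → (77.72,59.27) → (72.54,57.12) → (70.39,51.94) → (72.54,46.76) → (77.72,44.61) → (82.90,46.76) → (85.05,51.94) (closed)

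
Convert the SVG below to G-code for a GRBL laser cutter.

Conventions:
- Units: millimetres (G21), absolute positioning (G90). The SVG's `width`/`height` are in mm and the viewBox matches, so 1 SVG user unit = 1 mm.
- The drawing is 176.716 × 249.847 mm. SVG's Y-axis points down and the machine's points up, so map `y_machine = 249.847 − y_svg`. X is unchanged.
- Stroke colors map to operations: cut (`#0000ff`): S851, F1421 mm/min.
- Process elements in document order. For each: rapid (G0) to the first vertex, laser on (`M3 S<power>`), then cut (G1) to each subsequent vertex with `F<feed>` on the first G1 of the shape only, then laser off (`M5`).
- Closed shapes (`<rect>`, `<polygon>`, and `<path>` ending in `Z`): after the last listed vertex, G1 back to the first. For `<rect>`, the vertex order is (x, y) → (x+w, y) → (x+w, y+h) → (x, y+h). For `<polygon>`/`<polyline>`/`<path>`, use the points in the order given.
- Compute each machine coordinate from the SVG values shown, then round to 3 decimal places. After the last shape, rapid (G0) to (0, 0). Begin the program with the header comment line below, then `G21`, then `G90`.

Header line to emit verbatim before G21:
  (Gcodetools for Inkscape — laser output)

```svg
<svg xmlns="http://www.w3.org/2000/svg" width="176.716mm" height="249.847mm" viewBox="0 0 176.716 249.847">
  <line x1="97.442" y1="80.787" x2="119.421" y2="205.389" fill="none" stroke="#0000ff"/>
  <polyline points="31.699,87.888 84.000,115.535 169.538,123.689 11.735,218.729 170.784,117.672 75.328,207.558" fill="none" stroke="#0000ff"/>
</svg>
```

(Gcodetools for Inkscape — laser output)
G21
G90
G0 X97.442 Y169.060
M3 S851
G1 X119.421 Y44.458 F1421
M5
G0 X31.699 Y161.959
M3 S851
G1 X84.000 Y134.312 F1421
G1 X169.538 Y126.158
G1 X11.735 Y31.118
G1 X170.784 Y132.175
G1 X75.328 Y42.289
M5
G0 X0.000 Y0.000

Since the viewBox matches the mm dimensions, user units are millimetres directly. The only transform is the Y-flip y_m = 249.847 − y_svg.

Shape 1 is a line segment drawn with `<line>`. Its stroke #0000ff means cut at S851, F1421. After flipping Y the toolpath is (97.442,169.060) → (119.421,44.458).

Shape 2 is a open polyline drawn with `<polyline>`. Its stroke #0000ff means cut at S851, F1421. After flipping Y the toolpath is (31.699,161.959) → (84.000,134.312) → (169.538,126.158) → (11.735,31.118) → (170.784,132.175) → (75.328,42.289).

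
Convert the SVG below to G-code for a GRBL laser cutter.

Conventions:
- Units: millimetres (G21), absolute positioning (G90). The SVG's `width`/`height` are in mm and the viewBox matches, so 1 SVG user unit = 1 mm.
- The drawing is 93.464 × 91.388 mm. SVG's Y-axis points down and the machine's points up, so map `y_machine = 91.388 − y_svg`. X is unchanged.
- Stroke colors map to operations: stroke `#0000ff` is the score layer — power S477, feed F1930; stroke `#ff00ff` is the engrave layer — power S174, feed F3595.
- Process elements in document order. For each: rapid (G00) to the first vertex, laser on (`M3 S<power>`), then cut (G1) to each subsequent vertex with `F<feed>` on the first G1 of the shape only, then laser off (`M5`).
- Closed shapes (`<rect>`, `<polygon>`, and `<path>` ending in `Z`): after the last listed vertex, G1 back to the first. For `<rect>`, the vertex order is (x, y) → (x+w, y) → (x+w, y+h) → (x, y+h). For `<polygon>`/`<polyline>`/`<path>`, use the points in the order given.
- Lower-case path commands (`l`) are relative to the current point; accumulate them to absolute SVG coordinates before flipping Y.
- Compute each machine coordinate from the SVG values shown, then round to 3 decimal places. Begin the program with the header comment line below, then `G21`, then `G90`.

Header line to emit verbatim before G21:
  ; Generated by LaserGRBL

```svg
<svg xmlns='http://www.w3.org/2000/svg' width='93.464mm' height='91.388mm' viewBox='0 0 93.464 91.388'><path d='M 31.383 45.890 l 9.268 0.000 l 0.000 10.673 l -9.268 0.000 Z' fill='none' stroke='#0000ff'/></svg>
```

; Generated by LaserGRBL
G21
G90
G00 X31.383 Y45.498
M3 S477
G1 X40.651 Y45.498 F1930
G1 X40.651 Y34.825
G1 X31.383 Y34.825
G1 X31.383 Y45.498
M5

Since the viewBox matches the mm dimensions, user units are millimetres directly. The only transform is the Y-flip y_m = 91.388 − y_svg.

Shape 1 is a rectangle drawn with `<path>`. Its stroke #0000ff means score at S477, F1930. After flipping Y the toolpath is (31.383,45.498) → (40.651,45.498) → (40.651,34.825) → (31.383,34.825) → (31.383,45.498), returning to the start.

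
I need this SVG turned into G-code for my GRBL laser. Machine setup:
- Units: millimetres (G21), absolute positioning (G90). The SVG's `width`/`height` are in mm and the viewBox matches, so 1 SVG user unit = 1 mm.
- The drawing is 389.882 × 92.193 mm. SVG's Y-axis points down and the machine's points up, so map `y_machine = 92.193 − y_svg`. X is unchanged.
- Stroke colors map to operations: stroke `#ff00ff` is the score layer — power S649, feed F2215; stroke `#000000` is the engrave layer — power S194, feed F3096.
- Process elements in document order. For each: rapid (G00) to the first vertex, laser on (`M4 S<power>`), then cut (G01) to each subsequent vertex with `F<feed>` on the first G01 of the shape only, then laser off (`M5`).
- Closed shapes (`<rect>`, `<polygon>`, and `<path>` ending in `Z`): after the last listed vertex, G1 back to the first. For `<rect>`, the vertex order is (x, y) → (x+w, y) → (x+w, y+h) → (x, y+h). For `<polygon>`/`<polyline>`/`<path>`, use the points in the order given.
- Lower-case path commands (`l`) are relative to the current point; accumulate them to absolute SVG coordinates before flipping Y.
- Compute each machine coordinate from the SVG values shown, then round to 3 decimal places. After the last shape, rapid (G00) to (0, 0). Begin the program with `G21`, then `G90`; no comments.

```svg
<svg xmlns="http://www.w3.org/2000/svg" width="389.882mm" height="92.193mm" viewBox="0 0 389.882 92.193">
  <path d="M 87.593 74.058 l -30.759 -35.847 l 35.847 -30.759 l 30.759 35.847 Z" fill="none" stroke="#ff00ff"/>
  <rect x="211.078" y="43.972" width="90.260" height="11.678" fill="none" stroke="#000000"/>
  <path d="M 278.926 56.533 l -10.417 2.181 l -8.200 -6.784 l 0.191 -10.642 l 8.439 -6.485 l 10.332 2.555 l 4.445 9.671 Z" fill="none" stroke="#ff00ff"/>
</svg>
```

G21
G90
G00 X87.593 Y18.135
M4 S649
G01 X56.834 Y53.982 F2215
G01 X92.681 Y84.741
G01 X123.440 Y48.894
G01 X87.593 Y18.135
M5
G00 X211.078 Y48.221
M4 S194
G01 X301.338 Y48.221 F3096
G01 X301.338 Y36.543
G01 X211.078 Y36.543
G01 X211.078 Y48.221
M5
G00 X278.926 Y35.660
M4 S649
G01 X268.509 Y33.479 F2215
G01 X260.309 Y40.263
G01 X260.500 Y50.905
G01 X268.939 Y57.390
G01 X279.271 Y54.835
G01 X283.716 Y45.164
G01 X278.926 Y35.660
M5
G00 X0.000 Y0.000

viewBox `0 0 389.882 92.193` with mm width/height → 1 unit = 1 mm. Flip: y_m = 92.193 − y_svg.

**Shape 1** — `<path>` regular polygon, stroke `#ff00ff` → score (S649, F2215). Machine vertices: (87.593,18.135) → (56.834,53.982) → (92.681,84.741) → (123.440,48.894) → (87.593,18.135). Closed: final G1 returns to the first vertex.

**Shape 2** — `<rect>` rectangle, stroke `#000000` → engrave (S194, F3096). Machine vertices: (211.078,48.221) → (301.338,48.221) → (301.338,36.543) → (211.078,36.543) → (211.078,48.221). Closed: final G1 returns to the first vertex.

**Shape 3** — `<path>` regular polygon, stroke `#ff00ff` → score (S649, F2215). Machine vertices: (278.926,35.660) → (268.509,33.479) → (260.309,40.263) → (260.500,50.905) → (268.939,57.390) → (279.271,54.835) → (283.716,45.164) → (278.926,35.660). Closed: final G1 returns to the first vertex.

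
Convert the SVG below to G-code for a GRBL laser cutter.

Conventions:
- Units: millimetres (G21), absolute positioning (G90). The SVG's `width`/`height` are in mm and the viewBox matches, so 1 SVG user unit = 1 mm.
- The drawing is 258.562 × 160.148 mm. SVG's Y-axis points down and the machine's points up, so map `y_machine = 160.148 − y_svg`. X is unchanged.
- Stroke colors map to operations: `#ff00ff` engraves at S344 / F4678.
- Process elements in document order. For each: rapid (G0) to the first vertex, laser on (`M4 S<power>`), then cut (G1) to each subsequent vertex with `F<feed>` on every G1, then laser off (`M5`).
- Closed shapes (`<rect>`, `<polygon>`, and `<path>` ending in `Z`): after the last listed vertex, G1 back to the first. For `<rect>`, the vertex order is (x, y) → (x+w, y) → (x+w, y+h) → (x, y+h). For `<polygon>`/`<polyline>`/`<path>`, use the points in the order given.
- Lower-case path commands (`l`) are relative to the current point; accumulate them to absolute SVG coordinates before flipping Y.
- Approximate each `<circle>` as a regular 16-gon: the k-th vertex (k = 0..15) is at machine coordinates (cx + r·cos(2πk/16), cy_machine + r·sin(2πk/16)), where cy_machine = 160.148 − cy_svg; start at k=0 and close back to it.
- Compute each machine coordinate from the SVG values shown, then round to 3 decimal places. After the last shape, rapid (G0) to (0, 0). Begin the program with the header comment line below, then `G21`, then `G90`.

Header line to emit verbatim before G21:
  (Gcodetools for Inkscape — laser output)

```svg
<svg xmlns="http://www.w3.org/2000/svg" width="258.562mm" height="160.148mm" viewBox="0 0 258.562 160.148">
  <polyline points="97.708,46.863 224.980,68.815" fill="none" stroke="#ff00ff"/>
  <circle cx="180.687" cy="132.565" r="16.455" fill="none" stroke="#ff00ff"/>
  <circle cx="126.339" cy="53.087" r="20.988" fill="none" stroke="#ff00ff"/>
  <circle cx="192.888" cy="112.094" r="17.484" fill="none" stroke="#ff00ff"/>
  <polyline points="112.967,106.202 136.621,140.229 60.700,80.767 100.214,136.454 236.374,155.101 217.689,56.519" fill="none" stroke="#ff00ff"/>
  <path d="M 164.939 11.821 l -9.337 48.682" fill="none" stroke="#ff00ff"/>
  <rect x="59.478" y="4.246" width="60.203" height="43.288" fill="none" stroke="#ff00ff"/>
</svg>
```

viewBox `0 0 258.562 160.148` with mm width/height → 1 unit = 1 mm. Flip: y_m = 160.148 − y_svg.

**Shape 1** — `<polyline>` line segment, stroke `#ff00ff` → engrave (S344, F4678). Machine vertices: (97.708,113.285) → (224.980,91.333). Open path.

**Shape 2** — `<circle>` circle, stroke `#ff00ff` → engrave (S344, F4678). Machine vertices: (197.142,27.583) → (195.889,33.880) → (192.322,39.218) → (186.984,42.785) → (180.687,44.038) → (174.390,42.785) → (169.052,39.218) → (165.485,33.880) → (164.232,27.583) → (165.485,21.286) → (169.052,15.948) → (174.390,12.381) → (180.687,11.128) → (186.984,12.381) → (192.322,15.948) → (195.889,21.286) → (197.142,27.583). Closed: final G1 returns to the first vertex.

**Shape 3** — `<circle>` circle, stroke `#ff00ff` → engrave (S344, F4678). Machine vertices: (147.327,107.061) → (145.729,115.093) → (141.180,121.902) → (134.371,126.451) → (126.339,128.049) → (118.307,126.451) → (111.498,121.902) → (106.949,115.093) → (105.351,107.061) → (106.949,99.029) → (111.498,92.220) → (118.307,87.671) → (126.339,86.073) → (134.371,87.671) → (141.180,92.220) → (145.729,99.029) → (147.327,107.061). Closed: final G1 returns to the first vertex.

**Shape 4** — `<circle>` circle, stroke `#ff00ff` → engrave (S344, F4678). Machine vertices: (210.372,48.054) → (209.041,54.745) → (205.251,60.417) → (199.579,64.207) → (192.888,65.538) → (186.197,64.207) → (180.525,60.417) → (176.735,54.745) → (175.404,48.054) → (176.735,41.363) → (180.525,35.691) → (186.197,31.901) → (192.888,30.570) → (199.579,31.901) → (205.251,35.691) → (209.041,41.363) → (210.372,48.054). Closed: final G1 returns to the first vertex.

**Shape 5** — `<polyline>` open polyline, stroke `#ff00ff` → engrave (S344, F4678). Machine vertices: (112.967,53.946) → (136.621,19.919) → (60.700,79.381) → (100.214,23.694) → (236.374,5.047) → (217.689,103.629). Open path.

**Shape 6** — `<path>` line segment, stroke `#ff00ff` → engrave (S344, F4678). Machine vertices: (164.939,148.327) → (155.602,99.645). Open path.

**Shape 7** — `<rect>` rectangle, stroke `#ff00ff` → engrave (S344, F4678). Machine vertices: (59.478,155.902) → (119.681,155.902) → (119.681,112.614) → (59.478,112.614) → (59.478,155.902). Closed: final G1 returns to the first vertex.

(Gcodetools for Inkscape — laser output)
G21
G90
G0 X97.708 Y113.285
M4 S344
G1 X224.980 Y91.333 F4678
M5
G0 X197.142 Y27.583
M4 S344
G1 X195.889 Y33.880 F4678
G1 X192.322 Y39.218 F4678
G1 X186.984 Y42.785 F4678
G1 X180.687 Y44.038 F4678
G1 X174.390 Y42.785 F4678
G1 X169.052 Y39.218 F4678
G1 X165.485 Y33.880 F4678
G1 X164.232 Y27.583 F4678
G1 X165.485 Y21.286 F4678
G1 X169.052 Y15.948 F4678
G1 X174.390 Y12.381 F4678
G1 X180.687 Y11.128 F4678
G1 X186.984 Y12.381 F4678
G1 X192.322 Y15.948 F4678
G1 X195.889 Y21.286 F4678
G1 X197.142 Y27.583 F4678
M5
G0 X147.327 Y107.061
M4 S344
G1 X145.729 Y115.093 F4678
G1 X141.180 Y121.902 F4678
G1 X134.371 Y126.451 F4678
G1 X126.339 Y128.049 F4678
G1 X118.307 Y126.451 F4678
G1 X111.498 Y121.902 F4678
G1 X106.949 Y115.093 F4678
G1 X105.351 Y107.061 F4678
G1 X106.949 Y99.029 F4678
G1 X111.498 Y92.220 F4678
G1 X118.307 Y87.671 F4678
G1 X126.339 Y86.073 F4678
G1 X134.371 Y87.671 F4678
G1 X141.180 Y92.220 F4678
G1 X145.729 Y99.029 F4678
G1 X147.327 Y107.061 F4678
M5
G0 X210.372 Y48.054
M4 S344
G1 X209.041 Y54.745 F4678
G1 X205.251 Y60.417 F4678
G1 X199.579 Y64.207 F4678
G1 X192.888 Y65.538 F4678
G1 X186.197 Y64.207 F4678
G1 X180.525 Y60.417 F4678
G1 X176.735 Y54.745 F4678
G1 X175.404 Y48.054 F4678
G1 X176.735 Y41.363 F4678
G1 X180.525 Y35.691 F4678
G1 X186.197 Y31.901 F4678
G1 X192.888 Y30.570 F4678
G1 X199.579 Y31.901 F4678
G1 X205.251 Y35.691 F4678
G1 X209.041 Y41.363 F4678
G1 X210.372 Y48.054 F4678
M5
G0 X112.967 Y53.946
M4 S344
G1 X136.621 Y19.919 F4678
G1 X60.700 Y79.381 F4678
G1 X100.214 Y23.694 F4678
G1 X236.374 Y5.047 F4678
G1 X217.689 Y103.629 F4678
M5
G0 X164.939 Y148.327
M4 S344
G1 X155.602 Y99.645 F4678
M5
G0 X59.478 Y155.902
M4 S344
G1 X119.681 Y155.902 F4678
G1 X119.681 Y112.614 F4678
G1 X59.478 Y112.614 F4678
G1 X59.478 Y155.902 F4678
M5
G0 X0.000 Y0.000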